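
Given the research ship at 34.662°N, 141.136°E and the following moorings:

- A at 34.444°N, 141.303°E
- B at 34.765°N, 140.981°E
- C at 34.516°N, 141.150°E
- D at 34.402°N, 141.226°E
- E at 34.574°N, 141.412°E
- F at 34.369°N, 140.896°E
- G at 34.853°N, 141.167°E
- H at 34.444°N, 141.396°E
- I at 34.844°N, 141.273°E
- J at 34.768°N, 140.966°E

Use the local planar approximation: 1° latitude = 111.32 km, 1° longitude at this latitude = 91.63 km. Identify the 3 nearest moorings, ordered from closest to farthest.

Distances from 34.662°N, 141.136°E:
A: 28.689 km
B: 18.253 km
C: 16.303 km
D: 30.095 km
E: 27.121 km
F: 39.338 km
G: 21.451 km
H: 34.007 km
I: 23.834 km
J: 19.542 km
Sorted: C (16.303 km) < B (18.253 km) < J (19.542 km) < G (21.451 km) < I (23.834 km) < …

C, B, J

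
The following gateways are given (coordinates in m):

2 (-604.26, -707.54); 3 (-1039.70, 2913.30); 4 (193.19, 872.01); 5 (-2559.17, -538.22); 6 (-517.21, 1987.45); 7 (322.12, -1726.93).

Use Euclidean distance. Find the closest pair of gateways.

Pairwise distances:
3–6: 1063.11 m
4–6: 1322.45 m
2–7: 1377.44 m
2–4: 1769.44 m
2–5: 1962.23 m
3–4: 2384.72 m
4–7: 2602.14 m
2–6: 2696.40 m
4–5: 3092.61 m
5–7: 3116.87 m
5–6: 3247.86 m
2–3: 3646.93 m
3–5: 3771.18 m
6–7: 3808.03 m
3–7: 4835.94 m
Closest pair: 3–6 at 1063.11 m.

3 and 6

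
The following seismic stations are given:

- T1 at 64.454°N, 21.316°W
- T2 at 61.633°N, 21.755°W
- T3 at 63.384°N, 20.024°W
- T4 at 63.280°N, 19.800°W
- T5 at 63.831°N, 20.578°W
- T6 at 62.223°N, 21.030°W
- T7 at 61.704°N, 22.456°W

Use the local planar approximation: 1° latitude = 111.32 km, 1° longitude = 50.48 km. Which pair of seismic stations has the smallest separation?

Pairwise distances:
T1–T2: 314.815 km
T1–T3: 135.799 km
T1–T4: 151.447 km
T1–T5: 78.725 km
T1–T6: 248.774 km
T1–T7: 311.492 km
T2–T3: 213.611 km
T2–T4: 208.217 km
T2–T5: 251.792 km
T2–T6: 75.187 km
T2–T7: 36.258 km
T3–T4: 16.183 km
T3–T5: 57.080 km
T3–T6: 138.862 km
T3–T7: 223.713 km
T4–T5: 72.833 km
T4–T6: 133.043 km
T4–T7: 220.806 km
T5–T6: 180.451 km
T5–T7: 255.051 km
T6–T7: 92.302 km
Closest pair: T3–T4 at 16.183 km.

T3 and T4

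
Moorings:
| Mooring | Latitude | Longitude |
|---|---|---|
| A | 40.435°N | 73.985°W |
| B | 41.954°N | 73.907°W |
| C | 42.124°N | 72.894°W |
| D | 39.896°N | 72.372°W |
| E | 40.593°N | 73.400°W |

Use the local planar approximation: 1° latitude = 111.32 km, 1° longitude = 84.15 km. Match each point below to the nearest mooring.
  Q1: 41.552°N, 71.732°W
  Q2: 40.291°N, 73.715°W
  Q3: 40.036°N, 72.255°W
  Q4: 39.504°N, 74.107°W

Q1 at 41.552°N, 71.732°W:
  A: 226.729 km
  B: 188.418 km
  C: 116.687 km
  D: 192.052 km
  E: 176.347 km
  → nearest: C (116.687 km)
Q2 at 40.291°N, 73.715°W:
  A: 27.806 km
  B: 185.829 km
  C: 215.428 km
  D: 121.266 km
  E: 42.812 km
  → nearest: A (27.806 km)
Q3 at 40.036°N, 72.255°W:
  A: 152.205 km
  B: 254.780 km
  C: 238.575 km
  D: 18.434 km
  E: 114.579 km
  → nearest: D (18.434 km)
Q4 at 39.504°N, 74.107°W:
  A: 104.146 km
  B: 273.253 km
  C: 309.004 km
  D: 152.382 km
  E: 135.039 km
  → nearest: A (104.146 km)

Q1→C; Q2→A; Q3→D; Q4→A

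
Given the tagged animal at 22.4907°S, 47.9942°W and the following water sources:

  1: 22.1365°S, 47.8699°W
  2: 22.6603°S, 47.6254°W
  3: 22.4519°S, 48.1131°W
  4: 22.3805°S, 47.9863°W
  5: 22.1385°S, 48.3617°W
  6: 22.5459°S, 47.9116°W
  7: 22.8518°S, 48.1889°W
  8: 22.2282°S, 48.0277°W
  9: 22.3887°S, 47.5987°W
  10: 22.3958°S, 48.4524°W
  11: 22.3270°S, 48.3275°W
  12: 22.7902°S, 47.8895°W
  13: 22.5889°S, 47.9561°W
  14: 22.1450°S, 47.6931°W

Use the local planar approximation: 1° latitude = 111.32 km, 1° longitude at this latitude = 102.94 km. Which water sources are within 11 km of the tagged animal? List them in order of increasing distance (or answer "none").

Distances from 22.4907°S, 47.9942°W:
1: 41.4537 km
2: 42.3997 km
3: 12.9793 km
4: 12.2944 km
5: 54.4823 km
6: 10.4908 km
7: 44.9171 km
8: 29.4243 km
9: 42.2665 km
10: 48.3357 km
11: 38.8491 km
12: 35.0391 km
13: 11.6139 km
14: 49.4133 km
Threshold 11 km: 6 (10.4908 km) is within range.

6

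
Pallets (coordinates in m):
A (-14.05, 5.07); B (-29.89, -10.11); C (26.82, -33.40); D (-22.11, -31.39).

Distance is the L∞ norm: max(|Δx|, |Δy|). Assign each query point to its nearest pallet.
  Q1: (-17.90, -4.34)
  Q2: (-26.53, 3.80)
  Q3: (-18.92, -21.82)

Q1→A; Q2→A; Q3→D

Q1 at (-17.90, -4.34):
  A: max(|3.85|, |9.41|) = 9.41 m
  B: max(|-11.99|, |-5.77|) = 11.99 m
  C: max(|44.72|, |-29.06|) = 44.72 m
  D: max(|-4.21|, |-27.05|) = 27.05 m
  → nearest: A (9.41 m)
Q2 at (-26.53, 3.80):
  A: max(|12.48|, |1.27|) = 12.48 m
  B: max(|-3.36|, |-13.91|) = 13.91 m
  C: max(|53.35|, |-37.20|) = 53.35 m
  D: max(|4.42|, |-35.19|) = 35.19 m
  → nearest: A (12.48 m)
Q3 at (-18.92, -21.82):
  A: max(|4.87|, |26.89|) = 26.89 m
  B: max(|-10.97|, |11.71|) = 11.71 m
  C: max(|45.74|, |-11.58|) = 45.74 m
  D: max(|-3.19|, |-9.57|) = 9.57 m
  → nearest: D (9.57 m)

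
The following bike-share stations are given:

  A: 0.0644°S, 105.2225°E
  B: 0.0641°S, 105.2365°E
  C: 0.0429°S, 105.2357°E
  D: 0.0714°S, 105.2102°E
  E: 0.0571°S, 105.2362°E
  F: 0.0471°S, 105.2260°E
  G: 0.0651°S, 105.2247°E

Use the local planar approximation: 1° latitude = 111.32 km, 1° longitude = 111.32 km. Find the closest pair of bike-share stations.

A and G

Pairwise distances:
A–B: √((0.0003·111.32)² + (0.0140·111.32)²) = √(0.001115 + 2.428860) = 1.5588 km
A–C: √((0.0215·111.32)² + (0.0132·111.32)²) = √(5.728268 + 2.159207) = 2.8085 km
A–D: √((-0.0070·111.32)² + (-0.0123·111.32)²) = √(0.607215 + 1.874807) = 1.5754 km
A–E: √((0.0073·111.32)² + (0.0137·111.32)²) = √(0.660377 + 2.325881) = 1.7281 km
A–F: √((0.0173·111.32)² + (0.0035·111.32)²) = √(3.708844 + 0.151804) = 1.9649 km
A–G: √((-0.0007·111.32)² + (0.0022·111.32)²) = √(0.006072 + 0.059978) = 0.2570 km
B–C: √((0.0212·111.32)² + (-0.0008·111.32)²) = √(5.569524 + 0.007931) = 2.3617 km
B–D: √((-0.0073·111.32)² + (-0.0263·111.32)²) = √(0.660377 + 8.571521) = 3.0384 km
B–E: √((0.0070·111.32)² + (-0.0003·111.32)²) = √(0.607215 + 0.001115) = 0.7800 km
B–F: √((0.0170·111.32)² + (-0.0105·111.32)²) = √(3.581329 + 1.366234) = 2.2243 km
B–G: √((-0.0010·111.32)² + (-0.0118·111.32)²) = √(0.012392 + 1.725482) = 1.3183 km
C–D: √((-0.0285·111.32)² + (-0.0255·111.32)²) = √(10.065518 + 8.057991) = 4.2572 km
C–E: √((-0.0142·111.32)² + (0.0005·111.32)²) = √(2.498752 + 0.003098) = 1.5817 km
C–F: √((-0.0042·111.32)² + (-0.0097·111.32)²) = √(0.218597 + 1.165977) = 1.1767 km
C–G: √((-0.0222·111.32)² + (-0.0110·111.32)²) = √(6.107343 + 1.499449) = 2.7580 km
D–E: √((0.0143·111.32)² + (0.0260·111.32)²) = √(2.534069 + 8.377088) = 3.3032 km
D–F: √((0.0243·111.32)² + (0.0158·111.32)²) = √(7.317436 + 3.093574) = 3.2266 km
D–G: √((0.0063·111.32)² + (0.0145·111.32)²) = √(0.491844 + 2.605448) = 1.7599 km
E–F: √((0.0100·111.32)² + (-0.0102·111.32)²) = √(1.239214 + 1.289278) = 1.5901 km
E–G: √((-0.0080·111.32)² + (-0.0115·111.32)²) = √(0.793097 + 1.638861) = 1.5595 km
F–G: √((-0.0180·111.32)² + (-0.0013·111.32)²) = √(4.015054 + 0.020943) = 2.0090 km
Closest pair: A–G at 0.2570 km.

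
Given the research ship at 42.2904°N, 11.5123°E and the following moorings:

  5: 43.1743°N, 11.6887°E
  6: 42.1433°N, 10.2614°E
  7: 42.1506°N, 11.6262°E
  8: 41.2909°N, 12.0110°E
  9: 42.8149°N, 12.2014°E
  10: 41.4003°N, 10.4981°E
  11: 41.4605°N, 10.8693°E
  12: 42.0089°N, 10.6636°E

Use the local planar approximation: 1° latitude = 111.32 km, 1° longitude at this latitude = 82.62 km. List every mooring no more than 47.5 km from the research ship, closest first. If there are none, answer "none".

7

Distances from 42.2904°N, 11.5123°E:
5: √((0.8839·111.32)² + (0.1764·82.62)²) = √(9681.723224 + 212.406373) = 99.4692 km
6: √((-0.1471·111.32)² + (-1.2509·82.62)²) = √(268.146258 + 10681.089799) = 104.6386 km
7: √((-0.1398·111.32)² + (0.1139·82.62)²) = √(242.192527 + 88.555967) = 18.1865 km
8: √((-0.9995·111.32)² + (0.4987·82.62)²) = √(12379.753356 + 1697.653752) = 118.6482 km
9: √((0.5245·111.32)² + (0.6891·82.62)²) = √(3409.081472 + 3241.416818) = 81.5506 km
10: √((-0.8901·111.32)² + (-1.0142·82.62)²) = √(9818.021920 + 7021.301037) = 129.7664 km
11: √((-0.8299·111.32)² + (-0.6430·82.62)²) = √(8534.889928 + 2822.229500) = 106.5698 km
12: √((-0.2815·111.32)² + (-0.8487·82.62)²) = √(981.981246 + 4916.757463) = 76.8032 km
Threshold 47.5 km: 7 (18.1865 km) is within range.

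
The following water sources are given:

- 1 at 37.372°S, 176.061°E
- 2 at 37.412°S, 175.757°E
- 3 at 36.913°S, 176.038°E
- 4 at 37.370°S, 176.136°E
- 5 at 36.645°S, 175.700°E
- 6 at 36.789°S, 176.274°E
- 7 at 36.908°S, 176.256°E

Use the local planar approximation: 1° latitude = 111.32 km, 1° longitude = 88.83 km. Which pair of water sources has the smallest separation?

1 and 4

Pairwise distances:
1–4: 6.666 km
6–7: 13.343 km
3–7: 19.373 km
3–6: 25.100 km
1–2: 27.369 km
2–4: 33.990 km
3–5: 42.326 km
1–3: 51.137 km
3–4: 51.613 km
4–7: 52.523 km
5–6: 53.449 km
1–7: 54.480 km
5–7: 57.415 km
2–3: 60.899 km
4–6: 65.828 km
1–6: 67.601 km
2–7: 71.503 km
2–6: 83.180 km
2–5: 85.532 km
1–5: 87.051 km
4–5: 89.519 km
Closest pair: 1–4 at 6.666 km.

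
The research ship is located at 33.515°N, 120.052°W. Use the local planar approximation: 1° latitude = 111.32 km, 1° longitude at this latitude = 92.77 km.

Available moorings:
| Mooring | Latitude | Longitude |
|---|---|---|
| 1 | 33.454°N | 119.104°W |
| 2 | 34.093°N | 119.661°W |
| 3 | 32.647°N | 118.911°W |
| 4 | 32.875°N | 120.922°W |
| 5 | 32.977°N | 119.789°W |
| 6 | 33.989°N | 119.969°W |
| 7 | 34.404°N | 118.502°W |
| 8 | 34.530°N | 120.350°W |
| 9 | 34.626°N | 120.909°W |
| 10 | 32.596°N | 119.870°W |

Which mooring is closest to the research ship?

Distances from 33.515°N, 120.052°W:
1: √((-0.061·111.32)² + (0.948·92.77)²) = √(46.11116 + 7734.49188) = 88.208 km
2: √((0.578·111.32)² + (0.391·92.77)²) = √(4140.01650 + 1315.73561) = 73.863 km
3: √((-0.868·111.32)² + (1.141·92.77)²) = √(9336.53750 + 11204.34317) = 143.321 km
4: √((-0.640·111.32)² + (-0.870·92.77)²) = √(5075.82153 + 6514.08796) = 107.656 km
5: √((-0.538·111.32)² + (0.263·92.77)²) = √(3586.83126 + 595.28729) = 64.669 km
6: √((0.474·111.32)² + (0.083·92.77)²) = √(2784.21699 + 59.28861) = 53.325 km
7: √((0.889·111.32)² + (1.550·92.77)²) = √(9793.77037 + 20676.57064) = 174.558 km
8: √((1.015·111.32)² + (-0.298·92.77)²) = √(12766.69490 + 764.27146) = 116.323 km
9: √((1.111·111.32)² + (-0.857·92.77)²) = √(15295.88160 + 6320.86853) = 147.026 km
10: √((-0.919·111.32)² + (0.182·92.77)²) = √(10465.92018 + 285.07418) = 103.687 km
Minimum: 6 at 53.325 km.

6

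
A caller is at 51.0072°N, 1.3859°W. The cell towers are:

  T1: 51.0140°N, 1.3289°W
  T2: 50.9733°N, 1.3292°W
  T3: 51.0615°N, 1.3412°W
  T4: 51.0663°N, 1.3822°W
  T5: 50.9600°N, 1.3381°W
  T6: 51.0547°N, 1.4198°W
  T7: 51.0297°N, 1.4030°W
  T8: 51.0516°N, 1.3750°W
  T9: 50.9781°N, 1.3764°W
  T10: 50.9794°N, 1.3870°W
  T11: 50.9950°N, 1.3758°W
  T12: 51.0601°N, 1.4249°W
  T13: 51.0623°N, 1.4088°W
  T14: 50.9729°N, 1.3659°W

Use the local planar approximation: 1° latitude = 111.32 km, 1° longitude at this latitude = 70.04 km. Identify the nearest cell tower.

T11

Distances from 51.0072°N, 1.3859°W:
T1: 4.0634 km
T2: 5.4783 km
T3: 6.8073 km
T4: 6.5841 km
T5: 6.2303 km
T6: 5.7963 km
T7: 2.7763 km
T8: 5.0012 km
T9: 3.3070 km
T10: 3.0957 km
T11: 1.5313 km
T12: 6.4915 km
T13: 6.3400 km
T14: 4.0671 km
Minimum: T11 at 1.5313 km.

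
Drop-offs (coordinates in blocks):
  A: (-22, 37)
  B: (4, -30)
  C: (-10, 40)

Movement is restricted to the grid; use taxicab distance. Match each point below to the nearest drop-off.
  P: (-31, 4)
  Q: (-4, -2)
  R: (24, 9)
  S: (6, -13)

P→A; Q→B; R→B; S→B

P at (-31, 4):
  A: 42 blocks
  B: 69 blocks
  C: 57 blocks
  → nearest: A (42 blocks)
Q at (-4, -2):
  A: 57 blocks
  B: 36 blocks
  C: 48 blocks
  → nearest: B (36 blocks)
R at (24, 9):
  A: 74 blocks
  B: 59 blocks
  C: 65 blocks
  → nearest: B (59 blocks)
S at (6, -13):
  A: 78 blocks
  B: 19 blocks
  C: 69 blocks
  → nearest: B (19 blocks)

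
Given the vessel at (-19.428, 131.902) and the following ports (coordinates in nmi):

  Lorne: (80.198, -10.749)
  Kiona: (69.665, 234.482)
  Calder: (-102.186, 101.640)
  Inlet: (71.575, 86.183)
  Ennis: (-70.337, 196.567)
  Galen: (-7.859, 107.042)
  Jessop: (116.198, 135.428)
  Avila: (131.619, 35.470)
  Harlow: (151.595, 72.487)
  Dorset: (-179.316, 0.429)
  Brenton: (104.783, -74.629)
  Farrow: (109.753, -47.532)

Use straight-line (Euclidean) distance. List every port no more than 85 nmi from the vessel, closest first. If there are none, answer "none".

Distances from (-19.428, 131.902):
Lorne: √((99.626)² + (-142.651)²) = √(9925.33988 + 20349.30780) = 173.996 nmi
Kiona: √((89.093)² + (102.580)²) = √(7937.56265 + 10522.65640) = 135.868 nmi
Calder: √((-82.758)² + (-30.262)²) = √(6848.88656 + 915.78864) = 88.117 nmi
Inlet: √((91.003)² + (-45.719)²) = √(8281.54601 + 2090.22696) = 101.842 nmi
Ennis: √((-50.909)² + (64.665)²) = √(2591.72628 + 4181.56223) = 82.300 nmi
Galen: √((11.569)² + (-24.860)²) = √(133.84176 + 618.01960) = 27.420 nmi
Jessop: √((135.626)² + (3.526)²) = √(18394.41188 + 12.43268) = 135.672 nmi
Avila: √((151.047)² + (-96.432)²) = √(22815.19621 + 9299.13062) = 179.205 nmi
Harlow: √((171.023)² + (-59.415)²) = √(29248.86653 + 3530.14222) = 181.050 nmi
Dorset: √((-159.888)² + (-131.473)²) = √(25564.17254 + 17285.14973) = 207.001 nmi
Brenton: √((124.211)² + (-206.531)²) = √(15428.37252 + 42655.05396) = 241.005 nmi
Farrow: √((129.181)² + (-179.434)²) = √(16687.73076 + 32196.56036) = 221.098 nmi
Threshold 85 nmi: Galen (27.420 nmi), Ennis (82.300 nmi) are within range.

Galen, Ennis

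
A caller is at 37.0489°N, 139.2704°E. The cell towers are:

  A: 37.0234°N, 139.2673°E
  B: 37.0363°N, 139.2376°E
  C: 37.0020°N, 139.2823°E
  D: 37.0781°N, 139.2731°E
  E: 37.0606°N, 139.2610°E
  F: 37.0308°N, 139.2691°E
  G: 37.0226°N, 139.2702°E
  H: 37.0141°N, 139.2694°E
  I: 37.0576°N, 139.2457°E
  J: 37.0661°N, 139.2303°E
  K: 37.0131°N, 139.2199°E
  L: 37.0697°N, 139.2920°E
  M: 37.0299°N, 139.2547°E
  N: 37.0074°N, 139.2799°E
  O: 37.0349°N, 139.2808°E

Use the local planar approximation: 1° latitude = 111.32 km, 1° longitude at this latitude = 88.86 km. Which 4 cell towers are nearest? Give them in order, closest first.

E, O, F, I

Distances from 37.0489°N, 139.2704°E:
A: √((-0.0255·111.32)² + (-0.0031·88.86)²) = √(8.057991 + 0.075882) = 2.8520 km
B: √((-0.0126·111.32)² + (-0.0328·88.86)²) = √(1.967377 + 8.494940) = 3.2346 km
C: √((-0.0469·111.32)² + (0.0119·88.86)²) = √(27.257880 + 1.118167) = 5.3269 km
D: √((0.0292·111.32)² + (0.0027·88.86)²) = √(10.566036 + 0.057563) = 3.2594 km
E: √((0.0117·111.32)² + (-0.0094·88.86)²) = √(1.696360 + 0.697699) = 1.5473 km
F: √((-0.0181·111.32)² + (-0.0013·88.86)²) = √(4.059790 + 0.013344) = 2.0182 km
G: √((-0.0263·111.32)² + (-0.0002·88.86)²) = √(8.571521 + 0.000316) = 2.9278 km
H: √((-0.0348·111.32)² + (-0.0010·88.86)²) = √(15.007380 + 0.007896) = 3.8750 km
I: √((0.0087·111.32)² + (-0.0247·88.86)²) = √(0.937961 + 4.817331) = 2.3990 km
J: √((0.0172·111.32)² + (-0.0401·88.86)²) = √(3.666091 + 12.697007) = 4.0451 km
K: √((-0.0358·111.32)² + (-0.0505·88.86)²) = √(15.882265 + 20.137028) = 6.0016 km
L: √((0.0208·111.32)² + (0.0216·88.86)²) = √(5.361336 + 3.684004) = 3.0075 km
M: √((-0.0190·111.32)² + (-0.0157·88.86)²) = √(4.473563 + 1.946310) = 2.5337 km
N: √((-0.0415·111.32)² + (0.0095·88.86)²) = √(21.342367 + 0.712623) = 4.6963 km
O: √((-0.0140·111.32)² + (0.0104·88.86)²) = √(2.428860 + 0.854042) = 1.8119 km
Sorted: E (1.5473 km) < O (1.8119 km) < F (2.0182 km) < I (2.3990 km) < M (2.5337 km) < A (2.8520 km) < …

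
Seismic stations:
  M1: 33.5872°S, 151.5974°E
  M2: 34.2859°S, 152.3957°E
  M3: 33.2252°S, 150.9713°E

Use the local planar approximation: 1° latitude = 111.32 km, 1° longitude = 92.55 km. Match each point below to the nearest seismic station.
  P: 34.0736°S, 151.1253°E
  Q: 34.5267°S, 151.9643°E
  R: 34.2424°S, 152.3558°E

P→M1; Q→M2; R→M2

P at 34.0736°S, 151.1253°E:
  M1: 69.5763 km
  M2: 119.9272 km
  M3: 95.5133 km
  → nearest: M1 (69.5763 km)
Q at 34.5267°S, 151.9643°E:
  M1: 109.9595 km
  M2: 48.0900 km
  M3: 171.5724 km
  → nearest: M2 (48.0900 km)
R at 34.2424°S, 152.3558°E:
  M1: 101.2246 km
  M2: 6.0898 km
  M3: 170.9994 km
  → nearest: M2 (6.0898 km)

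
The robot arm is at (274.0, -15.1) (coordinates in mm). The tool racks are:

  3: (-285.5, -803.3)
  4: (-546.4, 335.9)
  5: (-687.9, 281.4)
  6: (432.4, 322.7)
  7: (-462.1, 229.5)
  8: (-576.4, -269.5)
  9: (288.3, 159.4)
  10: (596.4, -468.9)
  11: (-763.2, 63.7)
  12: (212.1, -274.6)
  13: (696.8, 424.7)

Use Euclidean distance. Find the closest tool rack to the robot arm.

9

Distances from (274.0, -15.1):
3: √((-559.5)² + (-788.2)²) = √(313040.250 + 621259.240) = 966.6 mm
4: √((-820.4)² + (351.0)²) = √(673056.160 + 123201.000) = 892.3 mm
5: √((-961.9)² + (296.5)²) = √(925251.610 + 87912.250) = 1006.6 mm
6: √((158.4)² + (337.8)²) = √(25090.560 + 114108.840) = 373.1 mm
7: √((-736.1)² + (244.6)²) = √(541843.210 + 59829.160) = 775.7 mm
8: √((-850.4)² + (-254.4)²) = √(723180.160 + 64719.360) = 887.6 mm
9: √((14.3)² + (174.5)²) = √(204.490 + 30450.250) = 175.1 mm
10: √((322.4)² + (-453.8)²) = √(103941.760 + 205934.440) = 556.7 mm
11: √((-1037.2)² + (78.8)²) = √(1075783.840 + 6209.440) = 1040.2 mm
12: √((-61.9)² + (-259.5)²) = √(3831.610 + 67340.250) = 266.8 mm
13: √((422.8)² + (439.8)²) = √(178759.840 + 193424.040) = 610.1 mm
Minimum: 9 at 175.1 mm.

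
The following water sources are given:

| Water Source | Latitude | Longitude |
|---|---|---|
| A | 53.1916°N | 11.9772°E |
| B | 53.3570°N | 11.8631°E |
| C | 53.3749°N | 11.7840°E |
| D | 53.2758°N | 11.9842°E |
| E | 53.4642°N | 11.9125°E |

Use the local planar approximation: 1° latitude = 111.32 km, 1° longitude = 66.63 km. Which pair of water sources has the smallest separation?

Pairwise distances:
A–B: √((0.1654·111.32)² + (-0.1141·66.63)²) = √(339.013822 + 57.797748) = 19.9201 km
A–C: √((0.1833·111.32)² + (-0.1932·66.63)²) = √(416.362229 + 165.711966) = 24.1262 km
A–D: √((0.0842·111.32)² + (0.0070·66.63)²) = √(87.855828 + 0.217538) = 9.3847 km
A–E: √((0.2726·111.32)² + (-0.0647·66.63)²) = √(920.869520 + 18.584385) = 30.6505 km
B–C: √((0.0179·111.32)² + (-0.0791·66.63)²) = √(3.970566 + 27.777464) = 5.6345 km
B–D: √((-0.0812·111.32)² + (0.1211·66.63)²) = √(81.706847 + 65.107034) = 12.1167 km
B–E: √((0.1072·111.32)² + (0.0494·66.63)²) = √(142.408518 + 10.834117) = 12.3791 km
C–D: √((-0.0991·111.32)² + (0.2002·66.63)²) = √(121.700876 + 177.937618) = 17.3101 km
C–E: √((0.0893·111.32)² + (0.1285·66.63)²) = √(98.821016 + 73.307073) = 13.1198 km
D–E: √((0.1884·111.32)² + (-0.0717·66.63)²) = √(439.853642 + 22.823274) = 21.5099 km
Closest pair: B–C at 5.6345 km.

B and C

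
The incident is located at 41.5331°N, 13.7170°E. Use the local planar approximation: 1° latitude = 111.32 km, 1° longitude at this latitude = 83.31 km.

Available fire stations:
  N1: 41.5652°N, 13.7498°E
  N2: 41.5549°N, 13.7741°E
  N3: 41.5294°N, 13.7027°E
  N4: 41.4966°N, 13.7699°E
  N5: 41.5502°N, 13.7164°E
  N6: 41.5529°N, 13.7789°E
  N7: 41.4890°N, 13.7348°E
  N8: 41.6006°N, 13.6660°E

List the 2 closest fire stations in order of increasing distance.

N3, N5

Distances from 41.5331°N, 13.7170°E:
N1: 4.4984 km
N2: 5.3403 km
N3: 1.2605 km
N4: 5.9943 km
N5: 1.9042 km
N6: 5.6082 km
N7: 5.1283 km
N8: 8.6322 km
Sorted: N3 (1.2605 km) < N5 (1.9042 km) < N1 (4.4984 km) < N7 (5.1283 km) < …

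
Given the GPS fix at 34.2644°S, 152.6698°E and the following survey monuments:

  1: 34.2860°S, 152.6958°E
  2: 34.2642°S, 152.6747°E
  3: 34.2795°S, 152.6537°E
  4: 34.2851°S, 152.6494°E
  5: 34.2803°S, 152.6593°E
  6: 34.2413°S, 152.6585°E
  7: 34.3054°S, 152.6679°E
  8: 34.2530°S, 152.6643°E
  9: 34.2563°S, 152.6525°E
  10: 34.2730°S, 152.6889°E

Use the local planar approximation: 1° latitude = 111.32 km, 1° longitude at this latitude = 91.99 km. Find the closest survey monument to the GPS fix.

2

Distances from 34.2644°S, 152.6698°E:
1: 3.3915 km
2: 0.4513 km
3: 2.2403 km
4: 2.9718 km
5: 2.0164 km
6: 2.7736 km
7: 4.5675 km
8: 1.3662 km
9: 1.8291 km
10: 2.0009 km
Minimum: 2 at 0.4513 km.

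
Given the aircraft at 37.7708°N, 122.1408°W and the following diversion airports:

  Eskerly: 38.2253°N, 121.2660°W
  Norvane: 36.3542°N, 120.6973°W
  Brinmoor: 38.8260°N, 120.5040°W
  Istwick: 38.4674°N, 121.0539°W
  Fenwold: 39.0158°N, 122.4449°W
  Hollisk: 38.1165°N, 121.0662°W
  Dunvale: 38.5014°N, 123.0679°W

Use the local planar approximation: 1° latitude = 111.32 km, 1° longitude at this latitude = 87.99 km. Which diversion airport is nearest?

Distances from 37.7708°N, 122.1408°W:
Eskerly: √((0.4545·111.32)² + (0.8748·87.99)²) = √(2559.847954 + 5924.943102) = 92.1129 km
Norvane: √((-1.4166·111.32)² + (1.4435·87.99)²) = √(24868.000662 + 16132.445694) = 202.4857 km
Brinmoor: √((1.0552·111.32)² + (1.6368·87.99)²) = √(13797.994275 + 20742.345701) = 185.8503 km
Istwick: √((0.6966·111.32)² + (1.0869·87.99)²) = √(6013.306431 + 9146.307807) = 123.1244 km
Fenwold: √((1.2450·111.32)² + (-0.3041·87.99)²) = √(19208.130524 + 715.977667) = 141.1528 km
Hollisk: √((0.3457·111.32)² + (1.0746·87.99)²) = √(1480.966226 + 8940.469128) = 102.0854 km
Dunvale: √((0.7306·111.32)² + (-0.9271·87.99)²) = √(6614.632663 + 6654.566932) = 115.1920 km
Minimum: Eskerly at 92.1129 km.

Eskerly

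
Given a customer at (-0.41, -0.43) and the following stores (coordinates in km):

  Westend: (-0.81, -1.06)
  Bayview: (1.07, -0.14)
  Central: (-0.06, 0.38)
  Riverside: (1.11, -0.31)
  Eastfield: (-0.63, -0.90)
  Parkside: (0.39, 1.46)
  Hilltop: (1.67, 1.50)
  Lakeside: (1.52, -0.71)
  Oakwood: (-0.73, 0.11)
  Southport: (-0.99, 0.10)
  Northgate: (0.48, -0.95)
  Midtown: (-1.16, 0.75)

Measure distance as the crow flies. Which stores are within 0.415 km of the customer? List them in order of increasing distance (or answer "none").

none

Distances from (-0.41, -0.43):
Westend: √((-0.40)² + (-0.63)²) = √(0.1600 + 0.3969) = 0.75 km
Bayview: √((1.48)² + (0.29)²) = √(2.1904 + 0.0841) = 1.51 km
Central: √((0.35)² + (0.81)²) = √(0.1225 + 0.6561) = 0.88 km
Riverside: √((1.52)² + (0.12)²) = √(2.3104 + 0.0144) = 1.52 km
Eastfield: √((-0.22)² + (-0.47)²) = √(0.0484 + 0.2209) = 0.52 km
Parkside: √((0.80)² + (1.89)²) = √(0.6400 + 3.5721) = 2.05 km
Hilltop: √((2.08)² + (1.93)²) = √(4.3264 + 3.7249) = 2.84 km
Lakeside: √((1.93)² + (-0.28)²) = √(3.7249 + 0.0784) = 1.95 km
Oakwood: √((-0.32)² + (0.54)²) = √(0.1024 + 0.2916) = 0.63 km
Southport: √((-0.58)² + (0.53)²) = √(0.3364 + 0.2809) = 0.79 km
Northgate: √((0.89)² + (-0.52)²) = √(0.7921 + 0.2704) = 1.03 km
Midtown: √((-0.75)² + (1.18)²) = √(0.5625 + 1.3924) = 1.40 km
Threshold 0.415 km: none within range.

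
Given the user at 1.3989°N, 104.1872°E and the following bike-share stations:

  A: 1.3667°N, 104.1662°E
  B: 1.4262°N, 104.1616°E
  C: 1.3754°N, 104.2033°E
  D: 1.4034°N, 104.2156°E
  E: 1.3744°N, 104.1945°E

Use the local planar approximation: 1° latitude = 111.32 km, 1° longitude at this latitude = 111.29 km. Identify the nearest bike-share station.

E

Distances from 1.3989°N, 104.1872°E:
A: 4.2791 km
B: 4.1657 km
C: 3.1708 km
D: 3.2001 km
E: 2.8458 km
Minimum: E at 2.8458 km.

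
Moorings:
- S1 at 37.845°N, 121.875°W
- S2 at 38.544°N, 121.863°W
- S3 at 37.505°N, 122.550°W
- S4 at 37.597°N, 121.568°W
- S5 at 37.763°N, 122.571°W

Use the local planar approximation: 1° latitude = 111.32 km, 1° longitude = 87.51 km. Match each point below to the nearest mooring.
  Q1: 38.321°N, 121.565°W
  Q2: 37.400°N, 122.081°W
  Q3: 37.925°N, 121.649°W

Q1 at 38.321°N, 121.565°W:
  S1: √((-0.476·111.32)² + (-0.310·87.51)²) = √(2807.76206 + 735.93381) = 59.529 km
  S2: √((0.223·111.32)² + (-0.298·87.51)²) = √(616.24885 + 680.06104) = 36.004 km
  S3: √((-0.816·111.32)² + (-0.985·87.51)²) = √(8251.38237 + 7429.98315) = 125.225 km
  S4: √((-0.724·111.32)² + (-0.003·87.51)²) = √(6495.66363 + 0.06892) = 80.596 km
  S5: √((-0.558·111.32)² + (-1.006·87.51)²) = √(3858.46703 + 7750.17179) = 107.743 km
  → nearest: S2 (36.004 km)
Q2 at 37.400°N, 122.081°W:
  S1: √((0.445·111.32)² + (0.206·87.51)²) = √(2453.95400 + 324.97489) = 52.716 km
  S2: √((1.144·111.32)² + (0.218·87.51)²) = √(16218.04288 + 363.93880) = 128.771 km
  S3: √((0.105·111.32)² + (-0.469·87.51)²) = √(136.62337 + 1684.46136) = 42.674 km
  S4: √((0.197·111.32)² + (0.513·87.51)²) = √(480.92665 + 2015.34823) = 49.963 km
  S5: √((0.363·111.32)² + (-0.490·87.51)²) = √(1632.90021 + 1838.68582) = 58.920 km
  → nearest: S3 (42.674 km)
Q3 at 37.925°N, 121.649°W:
  S1: √((-0.080·111.32)² + (-0.226·87.51)²) = √(79.30971 + 391.14001) = 21.690 km
  S2: √((0.619·111.32)² + (-0.214·87.51)²) = √(4748.18567 + 350.70577) = 71.407 km
  S3: √((-0.420·111.32)² + (-0.901·87.51)²) = √(2185.97392 + 6216.77214) = 91.666 km
  S4: √((-0.328·111.32)² + (0.081·87.51)²) = √(1333.19625 + 50.24414) = 37.195 km
  S5: √((-0.162·111.32)² + (-0.922·87.51)²) = √(325.21939 + 6509.94336) = 82.675 km
  → nearest: S1 (21.690 km)

Q1→S2; Q2→S3; Q3→S1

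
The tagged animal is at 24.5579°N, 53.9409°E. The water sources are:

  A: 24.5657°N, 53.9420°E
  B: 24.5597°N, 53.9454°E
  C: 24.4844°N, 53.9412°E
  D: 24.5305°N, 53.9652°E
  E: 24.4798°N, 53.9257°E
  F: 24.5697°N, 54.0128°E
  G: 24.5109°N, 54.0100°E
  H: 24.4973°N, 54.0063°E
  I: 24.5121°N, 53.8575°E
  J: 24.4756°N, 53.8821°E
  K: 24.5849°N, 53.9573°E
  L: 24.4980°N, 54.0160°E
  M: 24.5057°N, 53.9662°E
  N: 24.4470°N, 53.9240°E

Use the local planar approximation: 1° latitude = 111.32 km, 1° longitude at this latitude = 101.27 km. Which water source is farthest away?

Distances from 24.5579°N, 53.9409°E:
A: 0.8754 km
B: 0.4978 km
C: 8.1821 km
D: 3.9191 km
E: 8.8293 km
F: 7.3989 km
G: 8.7374 km
H: 9.4537 km
I: 9.8655 km
J: 10.9267 km
K: 3.4340 km
L: 10.1146 km
M: 6.3507 km
N: 12.4635 km
Maximum: N at 12.4635 km.

N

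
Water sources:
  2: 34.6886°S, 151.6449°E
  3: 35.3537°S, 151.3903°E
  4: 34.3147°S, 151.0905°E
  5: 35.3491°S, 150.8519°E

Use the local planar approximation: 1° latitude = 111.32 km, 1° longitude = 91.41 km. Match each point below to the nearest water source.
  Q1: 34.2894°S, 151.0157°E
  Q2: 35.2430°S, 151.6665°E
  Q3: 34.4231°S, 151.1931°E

Q1→4; Q2→3; Q3→4

Q1 at 34.2894°S, 151.0157°E:
  2: √((-0.3992·111.32)² + (0.6292·91.41)²) = √(1974.819744 + 3307.995010) = 72.6830 km
  3: √((-1.0643·111.32)² + (0.3746·91.41)²) = √(14037.007101 + 1172.527302) = 123.3269 km
  4: √((-0.0253·111.32)² + (0.0748·91.41)²) = √(7.932086 + 46.750969) = 7.3948 km
  5: √((-1.0597·111.32)² + (-0.1638·91.41)²) = √(13915.930913 + 224.189471) = 118.9122 km
  → nearest: 4 (7.3948 km)
Q2 at 35.2430°S, 151.6665°E:
  2: √((0.5544·111.32)² + (-0.0216·91.41)²) = √(3808.840957 + 3.898476) = 61.7474 km
  3: √((-0.1107·111.32)² + (-0.2762·91.41)²) = √(151.859385 + 637.433328) = 28.0944 km
  4: √((0.9283·111.32)² + (-0.5760·91.41)²) = √(10678.815821 + 2772.249953) = 115.9787 km
  5: √((-0.1061·111.32)² + (-0.8146·91.41)²) = √(139.500949 + 5544.676714) = 75.3935 km
  → nearest: 3 (28.0944 km)
Q3 at 34.4231°S, 151.1931°E:
  2: √((-0.2655·111.32)² + (0.4518·91.41)²) = √(873.525216 + 1705.610540) = 50.7852 km
  3: √((-0.9306·111.32)² + (0.1972·91.41)²) = √(10731.798054 + 324.938551) = 105.1510 km
  4: √((0.1084·111.32)² + (-0.1026·91.41)²) = √(145.614613 + 87.959376) = 15.2831 km
  5: √((-0.9260·111.32)² + (-0.3412·91.41)²) = √(10625.964697 + 972.759460) = 107.6974 km
  → nearest: 4 (15.2831 km)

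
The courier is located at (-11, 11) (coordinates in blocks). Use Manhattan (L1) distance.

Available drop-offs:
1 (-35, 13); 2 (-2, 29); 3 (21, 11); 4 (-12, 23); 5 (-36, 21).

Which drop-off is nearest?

Distances from (-11, 11):
1: 26 blocks
2: 27 blocks
3: 32 blocks
4: 13 blocks
5: 35 blocks
Minimum: 4 at 13 blocks.

4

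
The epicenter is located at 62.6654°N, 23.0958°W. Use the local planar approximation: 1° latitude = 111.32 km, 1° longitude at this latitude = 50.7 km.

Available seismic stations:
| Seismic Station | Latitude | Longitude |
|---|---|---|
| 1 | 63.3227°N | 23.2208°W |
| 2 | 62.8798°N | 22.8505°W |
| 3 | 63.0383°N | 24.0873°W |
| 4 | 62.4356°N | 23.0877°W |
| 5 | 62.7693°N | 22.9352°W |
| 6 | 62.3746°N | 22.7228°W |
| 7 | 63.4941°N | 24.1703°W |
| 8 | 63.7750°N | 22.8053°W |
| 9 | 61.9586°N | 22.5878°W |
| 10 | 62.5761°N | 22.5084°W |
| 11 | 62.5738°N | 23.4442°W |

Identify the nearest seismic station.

Distances from 62.6654°N, 23.0958°W:
1: √((0.6573·111.32)² + (-0.1250·50.7)²) = √(5353.941973 + 40.163906) = 73.4446 km
2: √((0.2144·111.32)² + (0.2453·50.7)²) = √(569.634071 + 154.671756) = 26.9129 km
3: √((0.3729·111.32)² + (-0.9915·50.7)²) = √(1723.182050 + 2526.977388) = 65.1932 km
4: √((-0.2298·111.32)² + (0.0081·50.7)²) = √(654.404752 + 0.168650) = 25.5846 km
5: √((0.1039·111.32)² + (0.1606·50.7)²) = √(133.775780 + 66.299003) = 14.1448 km
6: √((-0.2908·111.32)² + (0.3730·50.7)²) = √(1047.937061 + 357.629703) = 37.4909 km
7: √((0.8287·111.32)² + (-1.0745·50.7)²) = √(8510.225599 + 2967.759872) = 107.1354 km
8: √((1.1096·111.32)² + (0.2905·50.7)²) = √(15257.356411 + 216.924294) = 124.3957 km
9: √((-0.7068·111.32)² + (0.5080·50.7)²) = √(6190.695984 + 663.350931) = 82.7892 km
10: √((-0.0893·111.32)² + (0.5874·50.7)²) = √(98.821016 + 886.918682) = 31.3965 km
11: √((-0.0916·111.32)² + (-0.3484·50.7)²) = √(103.977014 + 312.012657) = 20.3958 km
Minimum: 5 at 14.1448 km.

5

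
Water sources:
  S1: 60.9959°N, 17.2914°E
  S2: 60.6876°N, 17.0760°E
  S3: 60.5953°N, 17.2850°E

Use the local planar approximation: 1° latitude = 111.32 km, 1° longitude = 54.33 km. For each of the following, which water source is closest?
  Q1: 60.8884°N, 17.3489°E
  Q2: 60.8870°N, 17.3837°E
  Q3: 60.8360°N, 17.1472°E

Q1→S1; Q2→S1; Q3→S2

Q1 at 60.8884°N, 17.3489°E:
  S1: 12.3679 km
  S2: 26.8233 km
  S3: 32.8121 km
  → nearest: S1 (12.3679 km)
Q2 at 60.8870°N, 17.3837°E:
  S1: 13.1190 km
  S2: 27.7882 km
  S3: 32.9118 km
  → nearest: S1 (13.1190 km)
Q3 at 60.8360°N, 17.1472°E:
  S1: 19.4479 km
  S2: 16.9667 km
  S3: 27.8210 km
  → nearest: S2 (16.9667 km)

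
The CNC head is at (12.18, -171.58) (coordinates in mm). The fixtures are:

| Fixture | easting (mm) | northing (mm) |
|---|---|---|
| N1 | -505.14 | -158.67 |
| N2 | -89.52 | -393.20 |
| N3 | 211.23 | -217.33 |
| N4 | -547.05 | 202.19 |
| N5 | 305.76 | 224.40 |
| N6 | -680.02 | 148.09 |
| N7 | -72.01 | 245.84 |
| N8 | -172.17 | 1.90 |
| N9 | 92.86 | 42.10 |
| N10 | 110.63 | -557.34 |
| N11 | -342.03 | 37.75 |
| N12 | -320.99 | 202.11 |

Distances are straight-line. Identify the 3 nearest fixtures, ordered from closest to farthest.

Distances from (12.18, -171.58):
N1: √((-517.32)² + (12.91)²) = √(267619.9824 + 166.6681) = 517.48 mm
N2: √((-101.70)² + (-221.62)²) = √(10342.8900 + 49115.4244) = 243.84 mm
N3: √((199.05)² + (-45.75)²) = √(39620.9025 + 2093.0625) = 204.24 mm
N4: √((-559.23)² + (373.77)²) = √(312738.1929 + 139704.0129) = 672.64 mm
N5: √((293.58)² + (395.98)²) = √(86189.2164 + 156800.1604) = 492.94 mm
N6: √((-692.20)² + (319.67)²) = √(479140.8400 + 102188.9089) = 762.45 mm
N7: √((-84.19)² + (417.42)²) = √(7087.9561 + 174239.4564) = 425.83 mm
N8: √((-184.35)² + (173.48)²) = √(33984.9225 + 30095.3104) = 253.14 mm
N9: √((80.68)² + (213.68)²) = √(6509.2624 + 45659.1424) = 228.40 mm
N10: √((98.45)² + (-385.76)²) = √(9692.4025 + 148810.7776) = 398.12 mm
N11: √((-354.21)² + (209.33)²) = √(125464.7241 + 43819.0489) = 411.44 mm
N12: √((-333.17)² + (373.69)²) = √(111002.2489 + 139644.2161) = 500.65 mm
Sorted: N3 (204.24 mm) < N9 (228.40 mm) < N2 (243.84 mm) < N8 (253.14 mm) < N10 (398.12 mm) < …

N3, N9, N2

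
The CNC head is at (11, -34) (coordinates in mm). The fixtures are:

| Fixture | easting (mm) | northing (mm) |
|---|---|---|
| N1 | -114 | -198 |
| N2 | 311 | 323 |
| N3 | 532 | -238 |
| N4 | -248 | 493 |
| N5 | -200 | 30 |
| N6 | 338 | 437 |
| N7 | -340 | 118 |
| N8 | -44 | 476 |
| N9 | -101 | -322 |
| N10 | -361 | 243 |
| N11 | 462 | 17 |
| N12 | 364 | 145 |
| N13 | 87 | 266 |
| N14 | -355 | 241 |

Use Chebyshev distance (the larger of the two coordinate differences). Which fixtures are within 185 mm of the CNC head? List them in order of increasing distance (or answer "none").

Distances from (11, -34):
N1: 164 mm
N2: 357 mm
N3: 521 mm
N4: 527 mm
N5: 211 mm
N6: 471 mm
N7: 351 mm
N8: 510 mm
N9: 288 mm
N10: 372 mm
N11: 451 mm
N12: 353 mm
N13: 300 mm
N14: 366 mm
Threshold 185 mm: N1 (164 mm) is within range.

N1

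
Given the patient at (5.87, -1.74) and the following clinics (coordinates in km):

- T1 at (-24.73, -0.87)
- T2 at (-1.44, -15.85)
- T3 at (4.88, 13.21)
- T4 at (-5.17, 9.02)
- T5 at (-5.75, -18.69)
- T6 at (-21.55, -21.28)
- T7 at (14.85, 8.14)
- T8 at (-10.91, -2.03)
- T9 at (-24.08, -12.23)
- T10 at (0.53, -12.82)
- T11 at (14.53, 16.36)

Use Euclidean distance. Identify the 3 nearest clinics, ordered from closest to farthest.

T10, T7, T3

Distances from (5.87, -1.74):
T1: 30.61 km
T2: 15.89 km
T3: 14.98 km
T4: 15.42 km
T5: 20.55 km
T6: 33.67 km
T7: 13.35 km
T8: 16.78 km
T9: 31.73 km
T10: 12.30 km
T11: 20.07 km
Sorted: T10 (12.30 km) < T7 (13.35 km) < T3 (14.98 km) < T4 (15.42 km) < T2 (15.89 km) < …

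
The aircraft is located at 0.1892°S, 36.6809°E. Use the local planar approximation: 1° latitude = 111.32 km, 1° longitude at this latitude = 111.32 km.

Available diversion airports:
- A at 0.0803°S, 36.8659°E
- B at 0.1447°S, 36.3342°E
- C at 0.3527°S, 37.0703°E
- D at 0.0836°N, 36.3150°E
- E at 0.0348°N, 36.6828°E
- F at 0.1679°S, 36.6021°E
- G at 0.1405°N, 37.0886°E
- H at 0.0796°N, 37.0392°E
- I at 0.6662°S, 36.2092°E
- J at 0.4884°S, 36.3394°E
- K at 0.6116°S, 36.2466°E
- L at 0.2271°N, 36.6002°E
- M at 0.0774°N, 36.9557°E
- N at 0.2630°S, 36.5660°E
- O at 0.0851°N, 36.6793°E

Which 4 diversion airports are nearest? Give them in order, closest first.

Distances from 0.1892°S, 36.6809°E:
A: 23.8973 km
B: 38.9113 km
C: 47.0140 km
D: 50.8067 km
E: 24.9366 km
F: 9.0868 km
G: 58.3684 km
H: 49.8625 km
I: 74.6782 km
J: 50.5426 km
K: 67.4418 km
L: 47.2052 km
M: 42.6213 km
N: 15.2018 km
O: 30.5356 km
Sorted: F (9.0868 km) < N (15.2018 km) < A (23.8973 km) < E (24.9366 km) < O (30.5356 km) < B (38.9113 km) < …

F, N, A, E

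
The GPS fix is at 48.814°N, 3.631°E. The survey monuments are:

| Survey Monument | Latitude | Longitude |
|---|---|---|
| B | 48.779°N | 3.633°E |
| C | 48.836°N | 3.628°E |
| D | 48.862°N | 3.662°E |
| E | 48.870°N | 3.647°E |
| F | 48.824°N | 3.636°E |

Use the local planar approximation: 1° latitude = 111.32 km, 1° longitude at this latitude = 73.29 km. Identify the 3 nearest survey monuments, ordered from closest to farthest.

F, C, B

Distances from 48.814°N, 3.631°E:
B: √((-0.035·111.32)² + (0.002·73.29)²) = √(15.18037 + 0.02149) = 3.899 km
C: √((0.022·111.32)² + (-0.003·73.29)²) = √(5.99780 + 0.04834) = 2.459 km
D: √((0.048·111.32)² + (0.031·73.29)²) = √(28.55150 + 5.16194) = 5.806 km
E: √((0.056·111.32)² + (0.016·73.29)²) = √(38.86176 + 1.37508) = 6.343 km
F: √((0.010·111.32)² + (0.005·73.29)²) = √(1.23921 + 0.13429) = 1.172 km
Sorted: F (1.172 km) < C (2.459 km) < B (3.899 km) < D (5.806 km) < E (6.343 km)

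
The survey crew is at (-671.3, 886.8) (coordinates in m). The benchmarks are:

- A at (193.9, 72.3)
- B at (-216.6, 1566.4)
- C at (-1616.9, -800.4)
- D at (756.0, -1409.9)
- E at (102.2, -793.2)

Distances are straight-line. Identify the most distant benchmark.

Distances from (-671.3, 886.8):
A: √((865.2)² + (-814.5)²) = √(748571.040 + 663410.250) = 1188.3 m
B: √((454.7)² + (679.6)²) = √(206752.090 + 461856.160) = 817.7 m
C: √((-945.6)² + (-1687.2)²) = √(894159.360 + 2846643.840) = 1934.1 m
D: √((1427.3)² + (-2296.7)²) = √(2037185.290 + 5274830.890) = 2704.1 m
E: √((773.5)² + (-1680.0)²) = √(598302.250 + 2822400.000) = 1849.5 m
Maximum: D at 2704.1 m.

D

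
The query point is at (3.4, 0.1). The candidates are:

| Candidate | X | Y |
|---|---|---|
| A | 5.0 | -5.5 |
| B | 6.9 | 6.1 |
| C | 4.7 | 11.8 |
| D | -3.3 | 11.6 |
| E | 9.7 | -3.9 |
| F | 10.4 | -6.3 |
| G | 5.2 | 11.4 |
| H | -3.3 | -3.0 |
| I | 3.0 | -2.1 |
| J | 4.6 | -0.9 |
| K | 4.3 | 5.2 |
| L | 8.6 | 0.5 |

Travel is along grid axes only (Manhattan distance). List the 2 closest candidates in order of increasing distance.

J, I

Distances from (3.4, 0.1):
A: |1.6| + |-5.6| = 1.6 + 5.6 = 7.2
B: |3.5| + |6.0| = 3.5 + 6.0 = 9.5
C: |1.3| + |11.7| = 1.3 + 11.7 = 13.0
D: |-6.7| + |11.5| = 6.7 + 11.5 = 18.2
E: |6.3| + |-4.0| = 6.3 + 4.0 = 10.3
F: |7.0| + |-6.4| = 7.0 + 6.4 = 13.4
G: |1.8| + |11.3| = 1.8 + 11.3 = 13.1
H: |-6.7| + |-3.1| = 6.7 + 3.1 = 9.8
I: |-0.4| + |-2.2| = 0.4 + 2.2 = 2.6
J: |1.2| + |-1.0| = 1.2 + 1.0 = 2.2
K: |0.9| + |5.1| = 0.9 + 5.1 = 6.0
L: |5.2| + |0.4| = 5.2 + 0.4 = 5.6
Sorted: J (2.2) < I (2.6) < L (5.6) < K (6.0) < …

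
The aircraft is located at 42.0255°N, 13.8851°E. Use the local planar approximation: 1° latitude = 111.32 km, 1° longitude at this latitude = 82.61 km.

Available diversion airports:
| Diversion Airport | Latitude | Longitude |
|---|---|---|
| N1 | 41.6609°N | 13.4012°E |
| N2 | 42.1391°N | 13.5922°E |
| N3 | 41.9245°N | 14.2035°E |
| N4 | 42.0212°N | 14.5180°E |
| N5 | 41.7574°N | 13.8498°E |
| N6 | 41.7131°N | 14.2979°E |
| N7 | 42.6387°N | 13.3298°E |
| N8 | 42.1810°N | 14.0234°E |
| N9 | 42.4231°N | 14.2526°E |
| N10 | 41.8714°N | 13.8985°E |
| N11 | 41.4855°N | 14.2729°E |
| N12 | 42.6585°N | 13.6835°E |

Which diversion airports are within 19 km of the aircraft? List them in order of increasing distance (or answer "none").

N10

Distances from 42.0255°N, 13.8851°E:
N1: 56.9678 km
N2: 27.3018 km
N3: 28.6053 km
N4: 52.2861 km
N5: 29.9870 km
N6: 48.7063 km
N7: 82.2434 km
N8: 20.7407 km
N9: 53.6722 km
N10: 17.1901 km
N11: 68.1165 km
N12: 72.4069 km
Threshold 19 km: N10 (17.1901 km) is within range.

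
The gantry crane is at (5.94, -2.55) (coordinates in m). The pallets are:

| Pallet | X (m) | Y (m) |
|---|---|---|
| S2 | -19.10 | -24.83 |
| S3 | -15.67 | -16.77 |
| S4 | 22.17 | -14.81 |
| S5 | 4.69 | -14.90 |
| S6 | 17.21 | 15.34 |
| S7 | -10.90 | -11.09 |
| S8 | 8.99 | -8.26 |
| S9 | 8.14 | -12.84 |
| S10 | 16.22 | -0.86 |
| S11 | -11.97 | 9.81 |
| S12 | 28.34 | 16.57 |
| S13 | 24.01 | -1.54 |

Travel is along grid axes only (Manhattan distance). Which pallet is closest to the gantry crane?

Distances from (5.94, -2.55):
S2: 47.32 m
S3: 35.83 m
S4: 28.49 m
S5: 13.60 m
S6: 29.16 m
S7: 25.38 m
S8: 8.76 m
S9: 12.49 m
S10: 11.97 m
S11: 30.27 m
S12: 41.52 m
S13: 19.08 m
Minimum: S8 at 8.76 m.

S8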